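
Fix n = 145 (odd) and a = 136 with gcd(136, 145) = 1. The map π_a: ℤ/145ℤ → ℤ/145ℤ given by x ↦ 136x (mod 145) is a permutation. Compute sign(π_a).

Orbit of 81 under x↦136x: [81, 141, 36, 111, 16, 1, 136]… (length divides ord_145(136)).
25 cycles of lengths [7, 7, 7, 7, 7, 7, 7, 7, 7, 7, 7, 7, 7, 7, 7, 7, 7, 7, 7, 7, 1, 1, 1, 1, 1].
n − c = 145 − 25 = 120; sign = (−1)^120 = +1.
Via Zolotarev, sign(π_{136}) = (136|145) = +1.

+1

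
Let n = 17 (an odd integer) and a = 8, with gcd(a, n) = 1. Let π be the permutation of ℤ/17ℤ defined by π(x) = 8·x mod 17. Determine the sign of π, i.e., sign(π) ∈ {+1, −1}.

Start at x=8: 8 → 13 → 2 → 16 → 9 → 4 → 15 → … (one orbit).
π_8 has 3 disjoint cycles with lengths [8, 8, 1] on {0,…,16}.
3 cycles on 17: each ℓ→(−1)^(ℓ−1), product (−1)^14 = +1.

+1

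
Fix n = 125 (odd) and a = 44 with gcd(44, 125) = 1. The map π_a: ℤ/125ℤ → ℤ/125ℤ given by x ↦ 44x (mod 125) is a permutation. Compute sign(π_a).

Start at x=64: 64 → 66 → 29 → 26 → 19 → 86 → 34 → … (one orbit).
Decompose π into cycles: lengths [50, 50, 10, 10, 2, 2, 1] (7 cycles, including the fixed point 0).
125 − 7 = 118 transpositions; sign(π) = (−1)^118 = +1.

+1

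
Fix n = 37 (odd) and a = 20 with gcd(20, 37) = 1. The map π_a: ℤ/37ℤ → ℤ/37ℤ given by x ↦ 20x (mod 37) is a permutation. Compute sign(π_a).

Start at x=23: 23 → 16 → 24 → 36 → 17 → 7 → 29 → … (one orbit).
π_20 has 2 disjoint cycles with lengths [36, 1] on {0,…,36}.
37 − 2 = 35 transpositions; sign(π) = (−1)^35 = -1.
Via Zolotarev, sign(π_{20}) = (20|37) = -1.

-1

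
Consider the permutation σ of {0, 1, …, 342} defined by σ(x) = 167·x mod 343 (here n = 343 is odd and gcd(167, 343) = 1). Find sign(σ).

Orbit of 78 under x↦167x: [78, 335, 36, 181, 43, 321, 99]… (length divides ord_343(167)).
π_167 has 10 disjoint cycles with lengths [98, 98, 98, 14, 14, 14, 2, 2, 2, 1] on {0,…,342}.
Σ(ℓ_i−1) = 343−10 = 333; sign = (−1)^333 = -1.

-1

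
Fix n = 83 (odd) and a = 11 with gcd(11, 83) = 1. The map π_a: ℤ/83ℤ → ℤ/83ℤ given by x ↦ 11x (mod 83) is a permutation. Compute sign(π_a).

+1

Trace 36: π^k(36) = [36, 64, 40, 25, 26, 37, 75] for k=0..6.
π_11 has 3 disjoint cycles with lengths [41, 41, 1] on {0,…,82}.
83 − 3 = 80 transpositions; sign(π) = (−1)^80 = +1.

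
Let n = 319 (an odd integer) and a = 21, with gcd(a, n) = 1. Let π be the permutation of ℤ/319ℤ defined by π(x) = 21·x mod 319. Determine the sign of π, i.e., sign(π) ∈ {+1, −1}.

+1

Start at x=1: 1 → 21 → 122 → 10 → 210 → 263 → 100 → … (one orbit).
Decompose π into cycles: lengths [28, 28, 28, 28, 28, 28, 28, 28, 28, 28, 28, 2, 2, 2, 2, 2, 1] (17 cycles, including the fixed point 0).
17 cycles on 319: each ℓ→(−1)^(ℓ−1), product (−1)^302 = +1.
Via Zolotarev, sign(π_{21}) = (21|319) = +1.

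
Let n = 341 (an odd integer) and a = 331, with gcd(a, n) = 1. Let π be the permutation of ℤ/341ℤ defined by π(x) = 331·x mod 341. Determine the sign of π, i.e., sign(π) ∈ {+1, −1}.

-1

Trace 276: π^k(276) = [276, 309, 320, 210, 287, 199, 56] for k=0..6.
22 cycles of lengths [30, 30, 30, 30, 30, 30, 30, 30, 30, 30, 30, 1, 1, 1, 1, 1, 1, 1, 1, 1, 1, 1].
Σ(ℓ_i−1) = 341−22 = 319; sign = (−1)^319 = -1.
Zolotarev: (331|341) = -1, matching the cycle-count sign.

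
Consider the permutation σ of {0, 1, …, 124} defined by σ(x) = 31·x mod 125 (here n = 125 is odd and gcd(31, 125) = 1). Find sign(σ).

+1

Trace 26: π^k(26) = [26, 56, 111, 66, 46, 51, 81] for k=0..6.
Decompose π into cycles: lengths [25, 25, 25, 25, 5, 5, 5, 5, 1, 1, 1, 1, 1] (13 cycles, including the fixed point 0).
125 − 13 = 112 transpositions; sign(π) = (−1)^112 = +1.
Zolotarev: (31|125) = +1, matching the cycle-count sign.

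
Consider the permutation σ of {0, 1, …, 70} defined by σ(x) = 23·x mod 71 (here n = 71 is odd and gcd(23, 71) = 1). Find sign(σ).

-1

Orbit of 45 under x↦23x: [45, 41, 20, 34, 1, 23, 32]… (length divides ord_71(23)).
Cycle lengths of π_23 on ℤ/71ℤ: [14, 14, 14, 14, 14, 1]; 6 cycles in total.
sign(π) = (−1)^{n − #cycles} = (−1)^{71−6} = (−1)^65 = -1.
Zolotarev: (23|71) = -1, matching the cycle-count sign.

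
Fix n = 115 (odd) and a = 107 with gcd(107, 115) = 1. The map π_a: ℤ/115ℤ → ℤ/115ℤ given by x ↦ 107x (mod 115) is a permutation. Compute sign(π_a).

+1

Start at x=17: 17 → 94 → 53 → 36 → 57 → 4 → 83 → … (one orbit).
Cycle type of π: 44×2 + 22 + 4 + 1; total 5 cycles.
With 5 cycles on 115 points, sign = (−1)^{115−5} = +1.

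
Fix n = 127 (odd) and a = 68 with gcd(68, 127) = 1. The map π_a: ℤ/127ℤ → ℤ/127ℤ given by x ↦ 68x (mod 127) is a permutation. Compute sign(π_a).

Orbit of 107 under x↦68x: [107, 37, 103, 19, 22, 99, 1]… (length divides ord_127(68)).
π_68 has 15 disjoint cycles with lengths [9, 9, 9, 9, 9, 9, 9, 9, 9, 9, 9, 9, 9, 9, 1] on {0,…,126}.
With 15 cycles on 127 points, sign = (−1)^{127−15} = +1.

+1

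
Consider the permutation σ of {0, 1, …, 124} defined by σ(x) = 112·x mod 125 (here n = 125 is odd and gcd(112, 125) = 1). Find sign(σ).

-1

Trace 92: π^k(92) = [92, 54, 48, 1, 112, 44, 53] for k=0..6.
Cycle lengths of π_112 on ℤ/125ℤ: [100, 20, 4, 1]; 4 cycles in total.
125 − 4 = 121 transpositions; sign(π) = (−1)^121 = -1.
The Jacobi symbol (112|125) = -1 (Zolotarev) agrees.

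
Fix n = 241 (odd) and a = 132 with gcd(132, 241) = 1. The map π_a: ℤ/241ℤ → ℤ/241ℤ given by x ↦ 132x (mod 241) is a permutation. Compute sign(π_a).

-1

Start at x=42: 42 → 1 → 132 → 72 → 105 → 123 → 89 → … (one orbit).
2 cycles of lengths [240, 1].
With 2 cycles on 241 points, sign = (−1)^{241−2} = -1.
Via Zolotarev, sign(π_{132}) = (132|241) = -1.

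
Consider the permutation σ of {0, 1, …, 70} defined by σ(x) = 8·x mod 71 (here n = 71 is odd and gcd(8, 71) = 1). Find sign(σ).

+1

Trace 30: π^k(30) = [30, 27, 3, 24, 50, 45, 5] for k=0..6.
Decompose π into cycles: lengths [35, 35, 1] (3 cycles, including the fixed point 0).
n − c = 71 − 3 = 68; sign = (−1)^68 = +1.
Zolotarev: (8|71) = +1, matching the cycle-count sign.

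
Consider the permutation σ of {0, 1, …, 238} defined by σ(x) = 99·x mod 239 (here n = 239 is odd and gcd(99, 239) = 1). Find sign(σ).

Orbit of 16 under x↦99x: [16, 150, 32, 61, 64, 122, 128]… (length divides ord_239(99)).
The orbit structure of x ↦ 99x mod 239: 3 orbits of sizes [119, 119, 1].
With 3 cycles on 239 points, sign = (−1)^{239−3} = +1.
Check: (99/239) = +1 by Zolotarev.

+1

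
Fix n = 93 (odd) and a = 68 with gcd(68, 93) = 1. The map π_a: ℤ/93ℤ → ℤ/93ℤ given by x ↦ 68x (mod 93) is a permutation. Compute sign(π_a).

+1

Orbit of 26 under x↦68x: [26, 1, 68, 67, 92, 25]… (length divides ord_93(68)).
Cycle lengths of π_68 on ℤ/93ℤ: [6, 6, 6, 6, 6, 6, 6, 6, 6, 6, 6, 6, 6, 6, 6, 2, 1]; 17 cycles in total.
Σ(ℓ_i−1) = 93−17 = 76; sign = (−1)^76 = +1.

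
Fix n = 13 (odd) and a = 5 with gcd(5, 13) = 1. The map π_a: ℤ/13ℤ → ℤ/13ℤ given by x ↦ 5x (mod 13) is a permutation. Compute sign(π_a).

-1

Start at x=1: 1 → 5 → 12 → 8 → 1 (one orbit).
Cycle type of π: 4×3 + 1; total 4 cycles.
With 4 cycles on 13 points, sign = (−1)^{13−4} = -1.
The Jacobi symbol (5|13) = -1 (Zolotarev) agrees.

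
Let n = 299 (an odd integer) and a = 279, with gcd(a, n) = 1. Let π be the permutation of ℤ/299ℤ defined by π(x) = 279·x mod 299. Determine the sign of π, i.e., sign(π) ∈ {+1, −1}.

Orbit of 2 under x↦279x: [2, 259, 202, 146, 70, 95, 193]… (length divides ord_299(279)).
6 cycles of lengths [132, 132, 12, 11, 11, 1].
299 − 6 = 293 transpositions; sign(π) = (−1)^293 = -1.
Zolotarev: (279|299) = -1, matching the cycle-count sign.

-1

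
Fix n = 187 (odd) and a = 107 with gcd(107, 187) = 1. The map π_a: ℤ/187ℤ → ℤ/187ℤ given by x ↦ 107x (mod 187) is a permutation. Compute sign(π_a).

+1

Orbit of 131 under x↦107x: [131, 179, 79, 38, 139, 100, 41]… (length divides ord_187(107)).
Cycle type of π: 80×2 + 16 + 10 + 1; total 5 cycles.
Σ(ℓ_i−1) = 187−5 = 182; sign = (−1)^182 = +1.
Zolotarev: (107|187) = +1, matching the cycle-count sign.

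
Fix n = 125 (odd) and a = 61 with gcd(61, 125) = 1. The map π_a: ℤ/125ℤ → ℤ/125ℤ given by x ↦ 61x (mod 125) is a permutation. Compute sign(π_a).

+1

Trace 11: π^k(11) = [11, 46, 56, 41, 1, 61, 96] for k=0..6.
Decompose π into cycles: lengths [25, 25, 25, 25, 5, 5, 5, 5, 1, 1, 1, 1, 1] (13 cycles, including the fixed point 0).
Σ(ℓ_i−1) = 125−13 = 112; sign = (−1)^112 = +1.
Via Zolotarev, sign(π_{61}) = (61|125) = +1.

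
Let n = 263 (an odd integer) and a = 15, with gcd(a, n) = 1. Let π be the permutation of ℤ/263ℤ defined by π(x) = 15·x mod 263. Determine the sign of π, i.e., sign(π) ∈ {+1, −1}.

Start at x=141: 141 → 11 → 165 → 108 → 42 → 104 → 245 → … (one orbit).
π_15 has 2 disjoint cycles with lengths [262, 1] on {0,…,262}.
Σ(ℓ_i−1) = 263−2 = 261; sign = (−1)^261 = -1.

-1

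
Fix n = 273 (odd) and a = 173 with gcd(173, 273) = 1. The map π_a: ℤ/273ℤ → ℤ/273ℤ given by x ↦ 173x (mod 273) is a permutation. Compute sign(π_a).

+1

Start at x=172: 172 → 272 → 100 → 101 → 1 → 173 → 172 (one orbit).
Cycle type of π: 6×45 + 2 + 1; total 47 cycles.
With 47 cycles on 273 points, sign = (−1)^{273−47} = +1.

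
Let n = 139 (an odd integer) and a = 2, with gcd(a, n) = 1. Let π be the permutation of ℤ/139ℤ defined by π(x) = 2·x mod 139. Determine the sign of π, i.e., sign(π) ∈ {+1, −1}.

-1

Orbit of 106 under x↦2x: [106, 73, 7, 14, 28, 56, 112]… (length divides ord_139(2)).
π_2 has 2 disjoint cycles with lengths [138, 1] on {0,…,138}.
sign(π) = (−1)^{n − #cycles} = (−1)^{139−2} = (−1)^137 = -1.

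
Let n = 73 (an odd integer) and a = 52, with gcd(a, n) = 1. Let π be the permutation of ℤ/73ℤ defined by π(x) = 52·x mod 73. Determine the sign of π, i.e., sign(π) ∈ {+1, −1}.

-1

Orbit of 30 under x↦52x: [30, 27, 17, 8, 51, 24, 7]… (length divides ord_73(52)).
Decompose π into cycles: lengths [24, 24, 24, 1] (4 cycles, including the fixed point 0).
73 − 4 = 69 transpositions; sign(π) = (−1)^69 = -1.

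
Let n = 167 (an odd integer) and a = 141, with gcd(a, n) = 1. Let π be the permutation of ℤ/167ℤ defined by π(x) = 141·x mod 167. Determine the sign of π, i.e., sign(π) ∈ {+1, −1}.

Orbit of 128 under x↦141x: [128, 12, 22, 96, 9, 100, 72]… (length divides ord_167(141)).
The orbit structure of x ↦ 141x mod 167: 3 orbits of sizes [83, 83, 1].
With 3 cycles on 167 points, sign = (−1)^{167−3} = +1.

+1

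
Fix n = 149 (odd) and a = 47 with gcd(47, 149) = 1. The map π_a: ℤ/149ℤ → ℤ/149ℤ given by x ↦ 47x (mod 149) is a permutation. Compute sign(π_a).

Orbit of 24 under x↦47x: [24, 85, 121, 25, 132, 95, 144]… (length divides ord_149(47)).
Decompose π into cycles: lengths [74, 74, 1] (3 cycles, including the fixed point 0).
3 cycles on 149: each ℓ→(−1)^(ℓ−1), product (−1)^146 = +1.
(47|149)_J = +1 (Zolotarev's lemma cross-check).

+1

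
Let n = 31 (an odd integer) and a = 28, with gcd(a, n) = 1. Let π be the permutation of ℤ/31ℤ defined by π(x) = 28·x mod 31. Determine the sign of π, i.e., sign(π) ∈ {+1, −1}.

+1

Trace 9: π^k(9) = [9, 4, 19, 5, 16, 14, 20] for k=0..6.
3 cycles of lengths [15, 15, 1].
Σ(ℓ_i−1) = 31−3 = 28; sign = (−1)^28 = +1.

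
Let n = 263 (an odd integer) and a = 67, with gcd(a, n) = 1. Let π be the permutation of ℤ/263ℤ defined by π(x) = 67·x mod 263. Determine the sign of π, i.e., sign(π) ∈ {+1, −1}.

-1

Trace 13: π^k(13) = [13, 82, 234, 161, 4, 5, 72] for k=0..6.
2 cycles of lengths [262, 1].
sign(π) = (−1)^{n − #cycles} = (−1)^{263−2} = (−1)^261 = -1.
The Jacobi symbol (67|263) = -1 (Zolotarev) agrees.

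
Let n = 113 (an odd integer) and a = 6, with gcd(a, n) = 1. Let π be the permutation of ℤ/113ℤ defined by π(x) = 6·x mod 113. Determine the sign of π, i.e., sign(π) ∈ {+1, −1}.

Orbit of 39 under x↦6x: [39, 8, 48, 62, 33, 85, 58]… (length divides ord_113(6)).
Decompose π into cycles: lengths [112, 1] (2 cycles, including the fixed point 0).
With 2 cycles on 113 points, sign = (−1)^{113−2} = -1.
(6|113)_J = -1 (Zolotarev's lemma cross-check).

-1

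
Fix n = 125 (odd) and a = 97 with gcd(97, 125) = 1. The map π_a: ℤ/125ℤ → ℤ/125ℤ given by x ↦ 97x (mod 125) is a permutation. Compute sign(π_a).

Orbit of 88 under x↦97x: [88, 36, 117, 99, 103, 116, 2]… (length divides ord_125(97)).
4 cycles of lengths [100, 20, 4, 1].
125 − 4 = 121 transpositions; sign(π) = (−1)^121 = -1.
Check: (97/125) = -1 by Zolotarev.

-1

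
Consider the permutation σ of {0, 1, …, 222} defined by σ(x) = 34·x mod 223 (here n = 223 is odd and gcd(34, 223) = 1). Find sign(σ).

Orbit of 169 under x↦34x: [169, 171, 16, 98, 210, 4, 136]… (length divides ord_223(34)).
Cycle lengths of π_34 on ℤ/223ℤ: [37, 37, 37, 37, 37, 37, 1]; 7 cycles in total.
n − c = 223 − 7 = 216; sign = (−1)^216 = +1.
(34|223)_J = +1 (Zolotarev's lemma cross-check).

+1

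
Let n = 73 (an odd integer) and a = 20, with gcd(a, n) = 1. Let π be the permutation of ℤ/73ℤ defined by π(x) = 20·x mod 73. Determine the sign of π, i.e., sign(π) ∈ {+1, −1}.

-1

Trace 65: π^k(65) = [65, 59, 12, 21, 55, 5, 27] for k=0..6.
Cycle type of π: 72 + 1; total 2 cycles.
n − c = 73 − 2 = 71; sign = (−1)^71 = -1.
The Jacobi symbol (20|73) = -1 (Zolotarev) agrees.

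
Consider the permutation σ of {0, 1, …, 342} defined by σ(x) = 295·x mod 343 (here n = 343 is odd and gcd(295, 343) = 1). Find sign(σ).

+1

Trace 197: π^k(197) = [197, 148, 99, 50, 1, 295, 246] for k=0..6.
Cycle type of π: 7×42 + 1×49; total 91 cycles.
sign(π) = (−1)^{n − #cycles} = (−1)^{343−91} = (−1)^252 = +1.
Zolotarev: (295|343) = +1, matching the cycle-count sign.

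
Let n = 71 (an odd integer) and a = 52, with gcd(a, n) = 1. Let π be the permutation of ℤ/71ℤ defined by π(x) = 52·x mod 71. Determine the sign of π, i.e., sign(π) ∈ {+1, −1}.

-1

Start at x=43: 43 → 35 → 45 → 68 → 57 → 53 → 58 → … (one orbit).
2 cycles of lengths [70, 1].
71 − 2 = 69 transpositions; sign(π) = (−1)^69 = -1.
Via Zolotarev, sign(π_{52}) = (52|71) = -1.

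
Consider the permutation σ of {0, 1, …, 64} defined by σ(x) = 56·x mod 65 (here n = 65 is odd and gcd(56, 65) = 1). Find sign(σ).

+1

Trace 36: π^k(36) = [36, 1, 56, 16, 51, 61] for k=0..5.
Cycle lengths of π_56 on ℤ/65ℤ: [6, 6, 6, 6, 6, 6, 6, 6, 6, 6, 1, 1, 1, 1, 1]; 15 cycles in total.
sign(π) = (−1)^{n − #cycles} = (−1)^{65−15} = (−1)^50 = +1.
The Jacobi symbol (56|65) = +1 (Zolotarev) agrees.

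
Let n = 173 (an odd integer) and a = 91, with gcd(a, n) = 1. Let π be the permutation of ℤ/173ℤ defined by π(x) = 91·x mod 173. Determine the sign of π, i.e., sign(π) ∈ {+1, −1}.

-1

Orbit of 136 under x↦91x: [136, 93, 159, 110, 149, 65, 33]… (length divides ord_173(91)).
Decompose π into cycles: lengths [172, 1] (2 cycles, including the fixed point 0).
173 − 2 = 171 transpositions; sign(π) = (−1)^171 = -1.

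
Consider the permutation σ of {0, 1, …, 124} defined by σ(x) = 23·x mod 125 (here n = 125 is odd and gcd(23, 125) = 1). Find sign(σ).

Orbit of 121 under x↦23x: [121, 33, 9, 82, 11, 3, 69]… (length divides ord_125(23)).
The orbit structure of x ↦ 23x mod 125: 4 orbits of sizes [100, 20, 4, 1].
n − c = 125 − 4 = 121; sign = (−1)^121 = -1.

-1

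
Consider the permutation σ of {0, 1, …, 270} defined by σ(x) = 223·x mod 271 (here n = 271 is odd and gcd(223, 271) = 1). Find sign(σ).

+1

Start at x=223: 223 → 136 → 247 → 68 → 259 → 34 → 265 → … (one orbit).
3 cycles of lengths [135, 135, 1].
3 cycles on 271: each ℓ→(−1)^(ℓ−1), product (−1)^268 = +1.
Check: (223/271) = +1 by Zolotarev.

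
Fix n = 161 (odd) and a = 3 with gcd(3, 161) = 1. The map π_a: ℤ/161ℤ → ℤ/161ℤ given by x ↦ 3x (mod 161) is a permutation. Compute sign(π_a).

-1

Orbit of 100 under x↦3x: [100, 139, 95, 124, 50, 150, 128]… (length divides ord_161(3)).
6 cycles of lengths [66, 66, 11, 11, 6, 1].
Σ(ℓ_i−1) = 161−6 = 155; sign = (−1)^155 = -1.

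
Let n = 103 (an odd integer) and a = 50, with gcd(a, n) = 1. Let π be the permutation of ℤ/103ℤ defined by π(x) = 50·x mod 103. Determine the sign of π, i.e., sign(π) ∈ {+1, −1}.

+1

Trace 4: π^k(4) = [4, 97, 9, 38, 46, 34, 52] for k=0..6.
Decompose π into cycles: lengths [51, 51, 1] (3 cycles, including the fixed point 0).
103 − 3 = 100 transpositions; sign(π) = (−1)^100 = +1.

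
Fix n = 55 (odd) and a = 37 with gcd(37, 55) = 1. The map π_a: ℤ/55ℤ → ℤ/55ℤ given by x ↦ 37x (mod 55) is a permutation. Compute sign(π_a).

Trace 34: π^k(34) = [34, 48, 16, 42, 14, 23, 26] for k=0..6.
Cycle type of π: 20×2 + 5×2 + 4 + 1; total 6 cycles.
sign(π) = (−1)^{n − #cycles} = (−1)^{55−6} = (−1)^49 = -1.
(37|55)_J = -1 (Zolotarev's lemma cross-check).

-1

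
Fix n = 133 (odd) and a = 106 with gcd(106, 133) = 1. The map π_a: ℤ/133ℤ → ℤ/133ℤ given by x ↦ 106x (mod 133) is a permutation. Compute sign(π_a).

+1

Start at x=106: 106 → 64 → 1 → 106 (one orbit).
Cycle type of π: 3×42 + 1×7; total 49 cycles.
49 cycles on 133: each ℓ→(−1)^(ℓ−1), product (−1)^84 = +1.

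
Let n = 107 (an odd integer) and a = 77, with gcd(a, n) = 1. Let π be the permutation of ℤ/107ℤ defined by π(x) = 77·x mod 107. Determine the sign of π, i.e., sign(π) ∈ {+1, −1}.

-1

Start at x=1: 1 → 77 → 44 → 71 → 10 → 21 → 12 → … (one orbit).
The orbit structure of x ↦ 77x mod 107: 2 orbits of sizes [106, 1].
Σ(ℓ_i−1) = 107−2 = 105; sign = (−1)^105 = -1.
Zolotarev: (77|107) = -1, matching the cycle-count sign.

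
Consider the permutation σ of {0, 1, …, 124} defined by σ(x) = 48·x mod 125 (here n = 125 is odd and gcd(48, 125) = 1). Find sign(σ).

Orbit of 78 under x↦48x: [78, 119, 87, 51, 73, 4, 67]… (length divides ord_125(48)).
Decompose π into cycles: lengths [100, 20, 4, 1] (4 cycles, including the fixed point 0).
125 − 4 = 121 transpositions; sign(π) = (−1)^121 = -1.

-1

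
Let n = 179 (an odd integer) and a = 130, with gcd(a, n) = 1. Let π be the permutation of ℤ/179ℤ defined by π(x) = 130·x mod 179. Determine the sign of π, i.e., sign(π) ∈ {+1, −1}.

Trace 153: π^k(153) = [153, 21, 45, 122, 108, 78, 116] for k=0..6.
Cycle type of π: 178 + 1; total 2 cycles.
179 − 2 = 177 transpositions; sign(π) = (−1)^177 = -1.
Via Zolotarev, sign(π_{130}) = (130|179) = -1.

-1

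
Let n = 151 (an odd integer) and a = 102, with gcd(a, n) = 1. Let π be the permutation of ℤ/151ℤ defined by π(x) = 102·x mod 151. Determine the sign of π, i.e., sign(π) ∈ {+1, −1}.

Trace 69: π^k(69) = [69, 92, 22, 130, 123, 13, 118] for k=0..6.
π_102 has 2 disjoint cycles with lengths [150, 1] on {0,…,150}.
Σ(ℓ_i−1) = 151−2 = 149; sign = (−1)^149 = -1.

-1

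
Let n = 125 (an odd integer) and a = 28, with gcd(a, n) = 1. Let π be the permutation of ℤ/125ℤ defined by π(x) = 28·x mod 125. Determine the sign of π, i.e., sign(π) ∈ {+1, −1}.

Start at x=69: 69 → 57 → 96 → 63 → 14 → 17 → 101 → … (one orbit).
The orbit structure of x ↦ 28x mod 125: 4 orbits of sizes [100, 20, 4, 1].
n − c = 125 − 4 = 121; sign = (−1)^121 = -1.
The Jacobi symbol (28|125) = -1 (Zolotarev) agrees.

-1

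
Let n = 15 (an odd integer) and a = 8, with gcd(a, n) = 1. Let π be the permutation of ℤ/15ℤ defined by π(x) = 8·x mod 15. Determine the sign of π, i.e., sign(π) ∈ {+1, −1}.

Trace 2: π^k(2) = [2, 1, 8, 4] for k=0..3.
5 cycles of lengths [4, 4, 4, 2, 1].
15 − 5 = 10 transpositions; sign(π) = (−1)^10 = +1.

+1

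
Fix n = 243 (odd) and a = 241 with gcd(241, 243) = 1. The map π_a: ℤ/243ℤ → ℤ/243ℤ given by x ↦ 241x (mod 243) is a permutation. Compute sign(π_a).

+1

Orbit of 214 under x↦241x: [214, 58, 127, 232, 22, 199, 88]… (length divides ord_243(241)).
Cycle lengths of π_241 on ℤ/243ℤ: [81, 81, 27, 27, 9, 9, 3, 3, 1, 1, 1]; 11 cycles in total.
Σ(ℓ_i−1) = 243−11 = 232; sign = (−1)^232 = +1.
Check: (241/243) = +1 by Zolotarev.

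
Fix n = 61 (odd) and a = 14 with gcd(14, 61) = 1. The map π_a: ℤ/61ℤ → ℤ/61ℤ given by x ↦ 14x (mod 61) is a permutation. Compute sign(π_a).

Start at x=14: 14 → 13 → 60 → 47 → 48 → 1 → 14 (one orbit).
π_14 has 11 disjoint cycles with lengths [6, 6, 6, 6, 6, 6, 6, 6, 6, 6, 1] on {0,…,60}.
11 cycles on 61: each ℓ→(−1)^(ℓ−1), product (−1)^50 = +1.
Zolotarev: (14|61) = +1, matching the cycle-count sign.

+1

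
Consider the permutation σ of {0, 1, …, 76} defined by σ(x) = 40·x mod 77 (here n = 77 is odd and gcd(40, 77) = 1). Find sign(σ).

+1

Start at x=53: 53 → 41 → 23 → 73 → 71 → 68 → 25 → … (one orbit).
π_40 has 5 disjoint cycles with lengths [30, 30, 10, 6, 1] on {0,…,76}.
77 − 5 = 72 transpositions; sign(π) = (−1)^72 = +1.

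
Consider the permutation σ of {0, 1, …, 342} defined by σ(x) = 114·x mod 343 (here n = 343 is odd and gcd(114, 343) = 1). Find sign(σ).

Trace 72: π^k(72) = [72, 319, 8, 226, 39, 330, 233] for k=0..6.
Cycle lengths of π_114 on ℤ/343ℤ: [147, 147, 21, 21, 3, 3, 1]; 7 cycles in total.
With 7 cycles on 343 points, sign = (−1)^{343−7} = +1.

+1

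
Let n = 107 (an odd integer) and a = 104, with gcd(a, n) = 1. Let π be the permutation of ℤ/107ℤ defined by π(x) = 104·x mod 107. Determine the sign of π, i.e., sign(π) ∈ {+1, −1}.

Start at x=9: 9 → 80 → 81 → 78 → 87 → 60 → 34 → … (one orbit).
The orbit structure of x ↦ 104x mod 107: 2 orbits of sizes [106, 1].
2 cycles on 107: each ℓ→(−1)^(ℓ−1), product (−1)^105 = -1.
(104|107)_J = -1 (Zolotarev's lemma cross-check).

-1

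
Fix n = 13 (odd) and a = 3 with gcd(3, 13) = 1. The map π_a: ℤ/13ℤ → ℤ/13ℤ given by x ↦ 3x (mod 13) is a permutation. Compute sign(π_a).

Trace 9: π^k(9) = [9, 1, 3] for k=0..2.
The orbit structure of x ↦ 3x mod 13: 5 orbits of sizes [3, 3, 3, 3, 1].
Σ(ℓ_i−1) = 13−5 = 8; sign = (−1)^8 = +1.

+1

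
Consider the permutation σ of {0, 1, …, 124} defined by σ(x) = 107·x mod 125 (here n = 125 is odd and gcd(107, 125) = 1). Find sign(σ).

-1

Start at x=99: 99 → 93 → 76 → 7 → 124 → 18 → 51 → … (one orbit).
π_107 has 12 disjoint cycles with lengths [20, 20, 20, 20, 20, 4, 4, 4, 4, 4, 4, 1] on {0,…,124}.
125 − 12 = 113 transpositions; sign(π) = (−1)^113 = -1.
Zolotarev: (107|125) = -1, matching the cycle-count sign.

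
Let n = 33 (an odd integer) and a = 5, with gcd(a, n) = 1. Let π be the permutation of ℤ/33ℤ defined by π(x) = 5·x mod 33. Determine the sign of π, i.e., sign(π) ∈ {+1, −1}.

-1

Start at x=26: 26 → 31 → 23 → 16 → 14 → 4 → 20 → … (one orbit).
Cycle type of π: 10×2 + 5×2 + 2 + 1; total 6 cycles.
Σ(ℓ_i−1) = 33−6 = 27; sign = (−1)^27 = -1.
The Jacobi symbol (5|33) = -1 (Zolotarev) agrees.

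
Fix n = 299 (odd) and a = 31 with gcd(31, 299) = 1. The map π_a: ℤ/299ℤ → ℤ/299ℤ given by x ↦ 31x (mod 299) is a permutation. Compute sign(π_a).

Orbit of 209 under x↦31x: [209, 200, 220, 242, 27, 239, 233]… (length divides ord_299(31)).
π_31 has 12 disjoint cycles with lengths [44, 44, 44, 44, 44, 44, 11, 11, 4, 4, 4, 1] on {0,…,298}.
299 − 12 = 287 transpositions; sign(π) = (−1)^287 = -1.
Zolotarev: (31|299) = -1, matching the cycle-count sign.

-1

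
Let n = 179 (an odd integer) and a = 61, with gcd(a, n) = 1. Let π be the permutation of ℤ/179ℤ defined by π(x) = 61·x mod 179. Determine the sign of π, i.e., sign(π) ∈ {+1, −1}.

Orbit of 5 under x↦61x: [5, 126, 168, 45, 60, 80, 47]… (length divides ord_179(61)).
Decompose π into cycles: lengths [89, 89, 1] (3 cycles, including the fixed point 0).
179 − 3 = 176 transpositions; sign(π) = (−1)^176 = +1.
(61|179)_J = +1 (Zolotarev's lemma cross-check).

+1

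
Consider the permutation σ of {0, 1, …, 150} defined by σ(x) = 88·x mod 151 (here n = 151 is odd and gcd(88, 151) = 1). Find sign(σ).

+1

Start at x=10: 10 → 125 → 128 → 90 → 68 → 95 → 55 → … (one orbit).
The orbit structure of x ↦ 88x mod 151: 3 orbits of sizes [75, 75, 1].
n − c = 151 − 3 = 148; sign = (−1)^148 = +1.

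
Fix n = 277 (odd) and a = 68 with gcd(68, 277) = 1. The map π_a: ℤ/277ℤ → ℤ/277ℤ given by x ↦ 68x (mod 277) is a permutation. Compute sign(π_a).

Trace 255: π^k(255) = [255, 166, 208, 17, 48, 217, 75] for k=0..6.
Decompose π into cycles: lengths [276, 1] (2 cycles, including the fixed point 0).
277 − 2 = 275 transpositions; sign(π) = (−1)^275 = -1.
Check: (68/277) = -1 by Zolotarev.

-1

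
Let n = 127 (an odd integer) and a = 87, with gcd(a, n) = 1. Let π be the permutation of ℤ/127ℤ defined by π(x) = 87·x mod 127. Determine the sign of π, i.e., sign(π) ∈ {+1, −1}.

+1

Trace 107: π^k(107) = [107, 38, 4, 94, 50, 32, 117] for k=0..6.
π_87 has 7 disjoint cycles with lengths [21, 21, 21, 21, 21, 21, 1] on {0,…,126}.
With 7 cycles on 127 points, sign = (−1)^{127−7} = +1.
Via Zolotarev, sign(π_{87}) = (87|127) = +1.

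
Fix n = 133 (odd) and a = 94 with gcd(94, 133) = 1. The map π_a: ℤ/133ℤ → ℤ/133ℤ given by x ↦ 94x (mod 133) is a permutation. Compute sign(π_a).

+1

Trace 58: π^k(58) = [58, 132, 39, 75, 1, 94] for k=0..5.
The orbit structure of x ↦ 94x mod 133: 29 orbits of sizes [6, 6, 6, 6, 6, 6, 6, 6, 6, 6, 6, 6, 6, 6, 6, 6, 6, 6, 6, 2, 2, 2, 2, 2, 2, 2, 2, 2, 1].
With 29 cycles on 133 points, sign = (−1)^{133−29} = +1.
(94|133)_J = +1 (Zolotarev's lemma cross-check).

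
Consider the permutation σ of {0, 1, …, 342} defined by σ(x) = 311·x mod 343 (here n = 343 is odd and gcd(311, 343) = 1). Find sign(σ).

-1

Trace 47: π^k(47) = [47, 211, 108, 317, 146, 130, 299] for k=0..6.
Cycle type of π: 294 + 42 + 6 + 1; total 4 cycles.
n − c = 343 − 4 = 339; sign = (−1)^339 = -1.
Via Zolotarev, sign(π_{311}) = (311|343) = -1.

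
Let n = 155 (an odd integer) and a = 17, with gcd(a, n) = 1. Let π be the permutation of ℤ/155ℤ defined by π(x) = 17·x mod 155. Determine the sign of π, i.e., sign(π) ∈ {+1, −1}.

+1

Orbit of 109 under x↦17x: [109, 148, 36, 147, 19, 13, 66]… (length divides ord_155(17)).
Decompose π into cycles: lengths [60, 60, 30, 4, 1] (5 cycles, including the fixed point 0).
5 cycles on 155: each ℓ→(−1)^(ℓ−1), product (−1)^150 = +1.
Check: (17/155) = +1 by Zolotarev.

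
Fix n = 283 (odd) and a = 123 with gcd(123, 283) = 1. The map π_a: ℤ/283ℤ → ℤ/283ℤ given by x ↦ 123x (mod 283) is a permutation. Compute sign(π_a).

Trace 116: π^k(116) = [116, 118, 81, 58, 59, 182, 29] for k=0..6.
Cycle lengths of π_123 on ℤ/283ℤ: [282, 1]; 2 cycles in total.
2 cycles on 283: each ℓ→(−1)^(ℓ−1), product (−1)^281 = -1.

-1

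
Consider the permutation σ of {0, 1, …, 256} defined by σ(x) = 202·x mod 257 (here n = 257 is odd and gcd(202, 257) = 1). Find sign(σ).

-1

Start at x=209: 209 → 70 → 5 → 239 → 219 → 34 → 186 → … (one orbit).
The orbit structure of x ↦ 202x mod 257: 2 orbits of sizes [256, 1].
With 2 cycles on 257 points, sign = (−1)^{257−2} = -1.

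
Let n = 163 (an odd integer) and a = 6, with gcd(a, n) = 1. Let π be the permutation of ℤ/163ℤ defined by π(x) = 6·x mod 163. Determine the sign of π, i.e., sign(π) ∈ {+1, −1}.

+1

Orbit of 38 under x↦6x: [38, 65, 64, 58, 22, 132, 140]… (length divides ord_163(6)).
Cycle type of π: 27×6 + 1; total 7 cycles.
Σ(ℓ_i−1) = 163−7 = 156; sign = (−1)^156 = +1.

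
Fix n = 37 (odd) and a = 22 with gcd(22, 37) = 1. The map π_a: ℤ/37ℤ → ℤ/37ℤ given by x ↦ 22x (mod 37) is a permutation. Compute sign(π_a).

Orbit of 29 under x↦22x: [29, 9, 13, 27, 2, 7, 6]… (length divides ord_37(22)).
π_22 has 2 disjoint cycles with lengths [36, 1] on {0,…,36}.
sign(π) = (−1)^{n − #cycles} = (−1)^{37−2} = (−1)^35 = -1.
Via Zolotarev, sign(π_{22}) = (22|37) = -1.

-1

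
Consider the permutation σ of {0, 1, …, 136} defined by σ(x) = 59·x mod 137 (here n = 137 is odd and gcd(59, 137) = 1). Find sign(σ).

+1

Start at x=1: 1 → 59 → 56 → 16 → 122 → 74 → 119 → … (one orbit).
Cycle type of π: 17×8 + 1; total 9 cycles.
With 9 cycles on 137 points, sign = (−1)^{137−9} = +1.
Zolotarev: (59|137) = +1, matching the cycle-count sign.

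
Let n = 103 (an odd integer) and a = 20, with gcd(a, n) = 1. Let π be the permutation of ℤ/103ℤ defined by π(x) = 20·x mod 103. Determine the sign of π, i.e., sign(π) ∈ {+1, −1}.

-1

Start at x=56: 56 → 90 → 49 → 53 → 30 → 85 → 52 → … (one orbit).
2 cycles of lengths [102, 1].
2 cycles on 103: each ℓ→(−1)^(ℓ−1), product (−1)^101 = -1.
Via Zolotarev, sign(π_{20}) = (20|103) = -1.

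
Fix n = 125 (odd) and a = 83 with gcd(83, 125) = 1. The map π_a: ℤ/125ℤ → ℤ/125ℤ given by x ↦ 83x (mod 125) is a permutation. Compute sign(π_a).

-1

Start at x=62: 62 → 21 → 118 → 44 → 27 → 116 → 3 → … (one orbit).
Cycle type of π: 100 + 20 + 4 + 1; total 4 cycles.
n − c = 125 − 4 = 121; sign = (−1)^121 = -1.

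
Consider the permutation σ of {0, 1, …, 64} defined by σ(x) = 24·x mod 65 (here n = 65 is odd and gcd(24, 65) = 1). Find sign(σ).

Orbit of 34 under x↦24x: [34, 36, 19, 1, 24, 56, 44]… (length divides ord_65(24)).
Cycle lengths of π_24 on ℤ/65ℤ: [12, 12, 12, 12, 12, 2, 2, 1]; 8 cycles in total.
sign(π) = (−1)^{n − #cycles} = (−1)^{65−8} = (−1)^57 = -1.
Zolotarev: (24|65) = -1, matching the cycle-count sign.

-1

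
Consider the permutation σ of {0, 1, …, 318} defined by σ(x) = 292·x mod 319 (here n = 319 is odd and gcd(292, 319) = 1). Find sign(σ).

+1

Start at x=282: 282 → 42 → 142 → 313 → 162 → 92 → 68 → … (one orbit).
Cycle type of π: 140×2 + 28 + 10 + 1; total 5 cycles.
sign(π) = (−1)^{n − #cycles} = (−1)^{319−5} = (−1)^314 = +1.
(292|319)_J = +1 (Zolotarev's lemma cross-check).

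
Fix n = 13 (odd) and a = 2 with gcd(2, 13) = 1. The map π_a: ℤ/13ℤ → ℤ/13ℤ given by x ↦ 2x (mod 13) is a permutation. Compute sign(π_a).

-1

Orbit of 3 under x↦2x: [3, 6, 12, 11, 9, 5, 10]… (length divides ord_13(2)).
Cycle lengths of π_2 on ℤ/13ℤ: [12, 1]; 2 cycles in total.
With 2 cycles on 13 points, sign = (−1)^{13−2} = -1.
Zolotarev: (2|13) = -1, matching the cycle-count sign.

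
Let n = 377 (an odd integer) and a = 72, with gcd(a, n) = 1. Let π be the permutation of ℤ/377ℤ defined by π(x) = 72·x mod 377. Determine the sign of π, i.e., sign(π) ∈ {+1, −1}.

Orbit of 70 under x↦72x: [70, 139, 206, 129, 240, 315, 60]… (length divides ord_377(72)).
Decompose π into cycles: lengths [84, 84, 84, 84, 28, 12, 1] (7 cycles, including the fixed point 0).
sign(π) = (−1)^{n − #cycles} = (−1)^{377−7} = (−1)^370 = +1.
Via Zolotarev, sign(π_{72}) = (72|377) = +1.

+1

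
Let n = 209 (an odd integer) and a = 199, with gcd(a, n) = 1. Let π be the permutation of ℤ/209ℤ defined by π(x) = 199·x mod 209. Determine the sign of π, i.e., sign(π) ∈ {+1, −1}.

+1

Trace 188: π^k(188) = [188, 1, 199, 100, 45, 177, 111] for k=0..6.
Decompose π into cycles: lengths [9, 9, 9, 9, 9, 9, 9, 9, 9, 9, 9, 9, 9, 9, 9, 9, 9, 9, 9, 9, 9, 9, 1, 1, 1, 1, 1, 1, 1, 1, 1, 1, 1] (33 cycles, including the fixed point 0).
33 cycles on 209: each ℓ→(−1)^(ℓ−1), product (−1)^176 = +1.
Via Zolotarev, sign(π_{199}) = (199|209) = +1.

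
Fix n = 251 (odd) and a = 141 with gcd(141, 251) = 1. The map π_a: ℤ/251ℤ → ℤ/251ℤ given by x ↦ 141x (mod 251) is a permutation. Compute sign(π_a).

-1

Start at x=67: 67 → 160 → 221 → 37 → 197 → 167 → 204 → … (one orbit).
Decompose π into cycles: lengths [250, 1] (2 cycles, including the fixed point 0).
2 cycles on 251: each ℓ→(−1)^(ℓ−1), product (−1)^249 = -1.
Zolotarev: (141|251) = -1, matching the cycle-count sign.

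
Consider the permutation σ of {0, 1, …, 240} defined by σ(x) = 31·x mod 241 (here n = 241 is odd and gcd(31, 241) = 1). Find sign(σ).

Trace 36: π^k(36) = [36, 152, 133, 26, 83, 163, 233] for k=0..6.
Decompose π into cycles: lengths [240, 1] (2 cycles, including the fixed point 0).
Σ(ℓ_i−1) = 241−2 = 239; sign = (−1)^239 = -1.
The Jacobi symbol (31|241) = -1 (Zolotarev) agrees.

-1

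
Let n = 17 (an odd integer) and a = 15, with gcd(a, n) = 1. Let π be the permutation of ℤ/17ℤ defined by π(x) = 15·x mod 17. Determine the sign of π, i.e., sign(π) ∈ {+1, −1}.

Start at x=1: 1 → 15 → 4 → 9 → 16 → 2 → 13 → … (one orbit).
3 cycles of lengths [8, 8, 1].
n − c = 17 − 3 = 14; sign = (−1)^14 = +1.
The Jacobi symbol (15|17) = +1 (Zolotarev) agrees.

+1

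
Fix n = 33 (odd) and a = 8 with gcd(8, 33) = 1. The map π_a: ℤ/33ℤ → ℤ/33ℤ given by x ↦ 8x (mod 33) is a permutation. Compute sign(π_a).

+1

Trace 8: π^k(8) = [8, 31, 17, 4, 32, 25, 2] for k=0..6.
π_8 has 5 disjoint cycles with lengths [10, 10, 10, 2, 1] on {0,…,32}.
With 5 cycles on 33 points, sign = (−1)^{33−5} = +1.
(8|33)_J = +1 (Zolotarev's lemma cross-check).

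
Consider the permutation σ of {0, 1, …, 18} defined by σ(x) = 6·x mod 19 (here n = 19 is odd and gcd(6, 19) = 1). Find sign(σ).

Orbit of 5 under x↦6x: [5, 11, 9, 16, 1, 6, 17]… (length divides ord_19(6)).
The orbit structure of x ↦ 6x mod 19: 3 orbits of sizes [9, 9, 1].
3 cycles on 19: each ℓ→(−1)^(ℓ−1), product (−1)^16 = +1.

+1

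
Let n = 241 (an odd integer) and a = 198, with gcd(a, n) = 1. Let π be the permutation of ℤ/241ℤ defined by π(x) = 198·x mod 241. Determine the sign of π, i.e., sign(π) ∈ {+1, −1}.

-1

Orbit of 213 under x↦198x: [213, 240, 43, 79, 218, 25, 130]… (length divides ord_241(198)).
4 cycles of lengths [80, 80, 80, 1].
n − c = 241 − 4 = 237; sign = (−1)^237 = -1.
Via Zolotarev, sign(π_{198}) = (198|241) = -1.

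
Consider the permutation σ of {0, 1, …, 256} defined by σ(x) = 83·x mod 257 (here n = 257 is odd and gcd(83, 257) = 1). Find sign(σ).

-1

Trace 192: π^k(192) = [192, 2, 166, 157, 181, 117, 202] for k=0..6.
2 cycles of lengths [256, 1].
2 cycles on 257: each ℓ→(−1)^(ℓ−1), product (−1)^255 = -1.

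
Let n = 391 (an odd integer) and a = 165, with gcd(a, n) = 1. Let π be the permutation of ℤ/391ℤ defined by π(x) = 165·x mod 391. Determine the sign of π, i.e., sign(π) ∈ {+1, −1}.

Orbit of 269 under x↦165x: [269, 202, 95, 35, 301, 8, 147]… (length divides ord_391(165)).
6 cycles of lengths [176, 176, 16, 11, 11, 1].
Σ(ℓ_i−1) = 391−6 = 385; sign = (−1)^385 = -1.
Via Zolotarev, sign(π_{165}) = (165|391) = -1.

-1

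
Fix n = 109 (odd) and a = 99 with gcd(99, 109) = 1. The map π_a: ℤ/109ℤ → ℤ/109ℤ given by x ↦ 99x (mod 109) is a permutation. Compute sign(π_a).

Start at x=40: 40 → 36 → 76 → 3 → 79 → 82 → 52 → … (one orbit).
The orbit structure of x ↦ 99x mod 109: 2 orbits of sizes [108, 1].
sign(π) = (−1)^{n − #cycles} = (−1)^{109−2} = (−1)^107 = -1.

-1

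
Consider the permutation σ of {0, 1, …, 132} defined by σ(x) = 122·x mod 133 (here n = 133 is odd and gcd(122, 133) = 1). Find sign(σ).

Trace 121: π^k(121) = [121, 132, 11, 12, 1, 122] for k=0..5.
The orbit structure of x ↦ 122x mod 133: 23 orbits of sizes [6, 6, 6, 6, 6, 6, 6, 6, 6, 6, 6, 6, 6, 6, 6, 6, 6, 6, 6, 6, 6, 6, 1].
n − c = 133 − 23 = 110; sign = (−1)^110 = +1.

+1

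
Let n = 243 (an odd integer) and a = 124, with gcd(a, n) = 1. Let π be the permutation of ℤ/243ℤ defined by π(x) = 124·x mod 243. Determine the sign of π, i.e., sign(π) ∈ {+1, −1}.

+1

Trace 241: π^k(241) = [241, 238, 109, 151, 13, 154, 142] for k=0..6.
Cycle type of π: 81×2 + 27×2 + 9×2 + 3×2 + 1×3; total 11 cycles.
n − c = 243 − 11 = 232; sign = (−1)^232 = +1.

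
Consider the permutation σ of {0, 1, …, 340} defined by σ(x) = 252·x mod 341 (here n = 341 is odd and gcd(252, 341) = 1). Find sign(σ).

Start at x=32: 32 → 221 → 109 → 188 → 318 → 1 → 252 → … (one orbit).
π_252 has 42 disjoint cycles with lengths [10, 10, 10, 10, 10, 10, 10, 10, 10, 10, 10, 10, 10, 10, 10, 10, 10, 10, 10, 10, 10, 10, 10, 10, 10, 10, 10, 10, 10, 10, 5, 5, 5, 5, 5, 5, 2, 2, 2, 2, 2, 1] on {0,…,340}.
sign(π) = (−1)^{n − #cycles} = (−1)^{341−42} = (−1)^299 = -1.
Via Zolotarev, sign(π_{252}) = (252|341) = -1.

-1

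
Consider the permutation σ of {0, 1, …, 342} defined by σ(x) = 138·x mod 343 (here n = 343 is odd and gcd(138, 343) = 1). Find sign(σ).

-1

Start at x=136: 136 → 246 → 334 → 130 → 104 → 289 → 94 → … (one orbit).
π_138 has 4 disjoint cycles with lengths [294, 42, 6, 1] on {0,…,342}.
4 cycles on 343: each ℓ→(−1)^(ℓ−1), product (−1)^339 = -1.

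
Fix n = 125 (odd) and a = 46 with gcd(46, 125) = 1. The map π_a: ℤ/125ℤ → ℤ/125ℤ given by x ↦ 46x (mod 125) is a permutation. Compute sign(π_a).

Trace 26: π^k(26) = [26, 71, 16, 111, 106, 1, 46] for k=0..6.
13 cycles of lengths [25, 25, 25, 25, 5, 5, 5, 5, 1, 1, 1, 1, 1].
With 13 cycles on 125 points, sign = (−1)^{125−13} = +1.
Zolotarev: (46|125) = +1, matching the cycle-count sign.

+1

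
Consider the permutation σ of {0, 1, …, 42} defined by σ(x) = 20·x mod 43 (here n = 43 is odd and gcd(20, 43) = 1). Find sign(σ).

-1

Orbit of 10 under x↦20x: [10, 28, 1, 20, 13, 2, 40]… (length divides ord_43(20)).
π_20 has 2 disjoint cycles with lengths [42, 1] on {0,…,42}.
2 cycles on 43: each ℓ→(−1)^(ℓ−1), product (−1)^41 = -1.
The Jacobi symbol (20|43) = -1 (Zolotarev) agrees.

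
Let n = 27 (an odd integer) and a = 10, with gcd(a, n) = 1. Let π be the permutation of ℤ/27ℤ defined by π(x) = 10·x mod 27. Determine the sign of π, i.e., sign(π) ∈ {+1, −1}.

Trace 19: π^k(19) = [19, 1, 10] for k=0..2.
The orbit structure of x ↦ 10x mod 27: 15 orbits of sizes [3, 3, 3, 3, 3, 3, 1, 1, 1, 1, 1, 1, 1, 1, 1].
sign(π) = (−1)^{n − #cycles} = (−1)^{27−15} = (−1)^12 = +1.

+1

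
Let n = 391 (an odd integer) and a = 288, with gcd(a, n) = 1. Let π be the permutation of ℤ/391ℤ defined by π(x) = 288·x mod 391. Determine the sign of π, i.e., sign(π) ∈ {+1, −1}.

+1

Trace 358: π^k(358) = [358, 271, 239, 16, 307, 50, 324] for k=0..6.
π_288 has 27 disjoint cycles with lengths [22, 22, 22, 22, 22, 22, 22, 22, 22, 22, 22, 22, 22, 22, 22, 22, 11, 11, 2, 2, 2, 2, 2, 2, 2, 2, 1] on {0,…,390}.
n − c = 391 − 27 = 364; sign = (−1)^364 = +1.
The Jacobi symbol (288|391) = +1 (Zolotarev) agrees.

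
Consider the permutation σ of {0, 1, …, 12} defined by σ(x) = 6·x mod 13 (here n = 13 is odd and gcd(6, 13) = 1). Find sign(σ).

-1

Start at x=8: 8 → 9 → 2 → 12 → 7 → 3 → 5 → … (one orbit).
π_6 has 2 disjoint cycles with lengths [12, 1] on {0,…,12}.
sign(π) = (−1)^{n − #cycles} = (−1)^{13−2} = (−1)^11 = -1.
Via Zolotarev, sign(π_{6}) = (6|13) = -1.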